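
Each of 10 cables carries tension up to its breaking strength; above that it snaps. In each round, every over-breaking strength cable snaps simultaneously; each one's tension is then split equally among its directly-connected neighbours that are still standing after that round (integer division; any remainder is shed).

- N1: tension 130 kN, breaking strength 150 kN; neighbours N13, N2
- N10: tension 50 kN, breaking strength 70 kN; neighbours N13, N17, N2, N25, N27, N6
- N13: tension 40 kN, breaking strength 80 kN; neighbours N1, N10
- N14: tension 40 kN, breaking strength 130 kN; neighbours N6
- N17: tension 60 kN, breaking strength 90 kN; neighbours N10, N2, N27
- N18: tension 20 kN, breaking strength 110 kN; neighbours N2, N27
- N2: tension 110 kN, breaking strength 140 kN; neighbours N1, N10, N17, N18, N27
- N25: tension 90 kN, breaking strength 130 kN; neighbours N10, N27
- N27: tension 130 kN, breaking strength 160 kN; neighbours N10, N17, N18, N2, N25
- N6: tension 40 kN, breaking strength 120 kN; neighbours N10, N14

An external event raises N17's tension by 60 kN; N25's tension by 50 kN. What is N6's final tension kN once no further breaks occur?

120

Round 1 — N17 at 120 > 90; N25 at 140 > 130. N17, N25 snap.
  N17 sheds 120 kN to N10, N2, N27: 40 each.
    N10: 50+40 = 90 > 70
    N2: 110+40 = 150 > 140
    N27: 130+40 = 170 > 160
  N25 sheds 140 kN to N10, N27: 70 each.
    N10: 90+70 = 160 > 70
    N27: 170+70 = 240 > 160
Round 2 — N10, N2, N27 snap.
  N10 sheds 160 kN to N13, N6: 80 each.
    N13: 40+80 = 120 > 80
    N6: 40+80 = 120 ≤ 120
  N2 sheds 150 kN to N1, N18: 75 each.
    N1: 130+75 = 205 > 150
    N18: 20+75 = 95 ≤ 110
  N27 sheds 240 kN to N18: 240 each.
    N18: 95+240 = 335 > 110
Round 3 — N1, N13, N18 snap.
  N1 sheds 205 kN: no online neighbours, lost.
  N13 sheds 120 kN: no online neighbours, lost.
  N18 sheds 335 kN: no online neighbours, lost.
No further breaks.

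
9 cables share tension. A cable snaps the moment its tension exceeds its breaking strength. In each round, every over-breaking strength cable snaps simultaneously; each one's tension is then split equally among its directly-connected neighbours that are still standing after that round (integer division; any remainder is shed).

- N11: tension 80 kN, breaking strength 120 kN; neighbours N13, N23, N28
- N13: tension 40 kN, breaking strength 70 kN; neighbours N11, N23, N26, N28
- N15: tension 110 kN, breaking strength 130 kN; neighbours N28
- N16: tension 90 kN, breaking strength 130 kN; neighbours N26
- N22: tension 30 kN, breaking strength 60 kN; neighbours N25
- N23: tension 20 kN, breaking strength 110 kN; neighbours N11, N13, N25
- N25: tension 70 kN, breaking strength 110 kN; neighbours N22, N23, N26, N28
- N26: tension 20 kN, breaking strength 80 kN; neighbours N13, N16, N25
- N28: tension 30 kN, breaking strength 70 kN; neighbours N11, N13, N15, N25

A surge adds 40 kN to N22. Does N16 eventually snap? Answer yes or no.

no

Round 1 — N22 at 70 > 60. N22 snaps.
  N22 sheds 70 kN to N25: 70 each.
    N25: 70+70 = 140 > 110
Round 2 — N25 snaps.
  N25 sheds 140 kN to N23, N26, N28: 46 each (2 lost).
    N23: 20+46 = 66 ≤ 110
    N26: 20+46 = 66 ≤ 80
    N28: 30+46 = 76 > 70
Round 3 — N28 snaps.
  N28 sheds 76 kN to N11, N13, N15: 25 each (1 lost).
    N11: 80+25 = 105 ≤ 120
    N13: 40+25 = 65 ≤ 70
    N15: 110+25 = 135 > 130
Round 4 — N15 snaps.
  N15 sheds 135 kN: no online neighbours, lost.
No further breaks.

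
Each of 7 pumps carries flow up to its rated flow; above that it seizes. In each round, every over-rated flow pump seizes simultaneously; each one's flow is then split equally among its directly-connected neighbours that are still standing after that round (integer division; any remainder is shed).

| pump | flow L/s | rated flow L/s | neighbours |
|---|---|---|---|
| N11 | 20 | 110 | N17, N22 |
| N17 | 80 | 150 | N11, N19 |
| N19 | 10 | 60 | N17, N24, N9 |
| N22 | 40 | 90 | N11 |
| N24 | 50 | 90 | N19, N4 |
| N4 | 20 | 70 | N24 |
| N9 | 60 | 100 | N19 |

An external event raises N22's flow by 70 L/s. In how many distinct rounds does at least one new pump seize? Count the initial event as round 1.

6

Round 1 — N22 at 110 > 90. N22 seizes.
  N22 sheds 110 L/s to N11: 110 each.
    N11: 20+110 = 130 > 110
Round 2 — N11 seizes.
  N11 sheds 130 L/s to N17: 130 each.
    N17: 80+130 = 210 > 150
Round 3 — N17 seizes.
  N17 sheds 210 L/s to N19: 210 each.
    N19: 10+210 = 220 > 60
Round 4 — N19 seizes.
  N19 sheds 220 L/s to N24, N9: 110 each.
    N24: 50+110 = 160 > 90
    N9: 60+110 = 170 > 100
Round 5 — N24, N9 seize.
  N24 sheds 160 L/s to N4: 160 each.
    N4: 20+160 = 180 > 70
  N9 sheds 170 L/s: no online neighbours, lost.
Round 6 — N4 seizes.
  N4 sheds 180 L/s: no online neighbours, lost.
No further seizures.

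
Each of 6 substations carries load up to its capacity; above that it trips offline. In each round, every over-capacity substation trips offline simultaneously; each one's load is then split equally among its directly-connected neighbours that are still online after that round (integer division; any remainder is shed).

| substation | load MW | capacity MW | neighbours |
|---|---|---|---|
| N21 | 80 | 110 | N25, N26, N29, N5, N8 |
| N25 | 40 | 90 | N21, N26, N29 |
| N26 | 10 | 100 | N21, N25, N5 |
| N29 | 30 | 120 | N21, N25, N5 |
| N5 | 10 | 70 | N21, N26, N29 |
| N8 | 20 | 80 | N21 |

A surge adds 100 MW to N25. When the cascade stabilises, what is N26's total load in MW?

Round 1 — N25 at 140 > 90. N25 trips offline.
  N25 sheds 140 MW to N21, N26, N29: 46 each (2 lost).
    N21: 80+46 = 126 > 110
    N26: 10+46 = 56 ≤ 100
    N29: 30+46 = 76 ≤ 120
Round 2 — N21 trips offline.
  N21 sheds 126 MW to N26, N29, N5, N8: 31 each (2 lost).
    N26: 56+31 = 87 ≤ 100
    N29: 76+31 = 107 ≤ 120
    N5: 10+31 = 41 ≤ 70
    N8: 20+31 = 51 ≤ 80
No further trips.

87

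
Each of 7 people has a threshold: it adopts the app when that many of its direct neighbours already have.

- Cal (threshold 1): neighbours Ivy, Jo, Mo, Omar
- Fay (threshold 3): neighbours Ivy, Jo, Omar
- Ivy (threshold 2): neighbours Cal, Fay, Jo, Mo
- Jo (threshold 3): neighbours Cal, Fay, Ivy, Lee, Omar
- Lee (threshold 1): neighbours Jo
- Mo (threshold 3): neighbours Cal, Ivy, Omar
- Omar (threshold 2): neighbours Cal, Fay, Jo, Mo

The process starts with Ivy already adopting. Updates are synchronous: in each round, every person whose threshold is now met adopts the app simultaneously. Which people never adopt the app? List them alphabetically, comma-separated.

Fay, Jo, Lee, Mo, Omar

Round 1 — Ivy adopts the app (initial).
Round 2 — checking thresholds:
  Cal: 1 of 4 neighbours ≥ 1, adopts the app.
  Fay: 1 of 3 neighbours < 3, below threshold.
  Jo: 1 of 5 neighbours < 3, below threshold.
  Mo: 1 of 3 neighbours < 3, below threshold.
Round 3 — no new adoptions; cascade stops.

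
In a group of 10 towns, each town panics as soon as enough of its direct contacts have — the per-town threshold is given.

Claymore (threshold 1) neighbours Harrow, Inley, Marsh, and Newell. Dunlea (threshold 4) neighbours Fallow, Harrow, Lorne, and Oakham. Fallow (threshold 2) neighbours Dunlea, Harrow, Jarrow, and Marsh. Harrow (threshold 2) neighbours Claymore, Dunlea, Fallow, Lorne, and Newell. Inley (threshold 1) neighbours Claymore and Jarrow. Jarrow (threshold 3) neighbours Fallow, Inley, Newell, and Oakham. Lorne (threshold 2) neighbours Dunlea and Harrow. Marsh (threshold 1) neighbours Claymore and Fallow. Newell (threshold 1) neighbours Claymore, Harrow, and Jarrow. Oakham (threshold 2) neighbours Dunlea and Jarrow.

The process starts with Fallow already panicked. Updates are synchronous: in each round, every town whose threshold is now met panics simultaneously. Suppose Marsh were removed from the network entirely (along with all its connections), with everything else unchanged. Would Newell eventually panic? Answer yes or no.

no

With Marsh removed:
Round 1 — Fallow panics (initial).
Round 2 — no new panics; cascade stops.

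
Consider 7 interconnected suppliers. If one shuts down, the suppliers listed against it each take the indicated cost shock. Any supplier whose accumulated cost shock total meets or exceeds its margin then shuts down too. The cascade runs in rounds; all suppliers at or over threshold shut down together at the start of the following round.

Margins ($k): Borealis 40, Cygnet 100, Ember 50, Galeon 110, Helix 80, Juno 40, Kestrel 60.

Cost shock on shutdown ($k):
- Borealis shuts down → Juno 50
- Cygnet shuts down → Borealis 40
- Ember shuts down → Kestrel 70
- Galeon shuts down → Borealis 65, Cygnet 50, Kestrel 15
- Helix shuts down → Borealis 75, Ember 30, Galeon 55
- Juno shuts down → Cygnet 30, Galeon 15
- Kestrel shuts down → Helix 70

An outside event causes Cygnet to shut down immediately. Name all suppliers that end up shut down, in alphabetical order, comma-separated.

Round 1 — Cygnet shuts down (initial).
  Borealis: +40 → 40 ≥ 40
Round 2 — Borealis shuts down.
  Juno: +50 → 50 ≥ 40
Round 3 — Juno shuts down.
  Galeon: +15 → 15 < 110
No further shutdowns.

Borealis, Cygnet, Juno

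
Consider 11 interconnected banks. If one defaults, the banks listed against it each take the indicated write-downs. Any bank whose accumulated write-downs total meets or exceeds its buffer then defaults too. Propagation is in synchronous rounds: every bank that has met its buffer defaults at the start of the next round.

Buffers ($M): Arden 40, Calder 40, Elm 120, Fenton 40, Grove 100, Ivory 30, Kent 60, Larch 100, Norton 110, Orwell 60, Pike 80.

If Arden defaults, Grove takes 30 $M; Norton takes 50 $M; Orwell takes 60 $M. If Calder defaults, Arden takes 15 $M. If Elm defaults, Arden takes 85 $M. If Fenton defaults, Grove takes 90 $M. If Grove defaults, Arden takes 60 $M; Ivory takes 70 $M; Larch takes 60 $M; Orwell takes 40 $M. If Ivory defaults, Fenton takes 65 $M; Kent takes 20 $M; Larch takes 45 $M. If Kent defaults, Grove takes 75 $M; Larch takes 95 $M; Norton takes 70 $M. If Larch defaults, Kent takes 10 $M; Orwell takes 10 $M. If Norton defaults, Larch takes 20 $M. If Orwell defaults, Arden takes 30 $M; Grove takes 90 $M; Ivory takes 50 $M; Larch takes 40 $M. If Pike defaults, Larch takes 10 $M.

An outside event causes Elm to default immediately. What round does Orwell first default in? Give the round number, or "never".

3

Round 1 — Elm defaults (initial).
  Arden: +85 → 85 ≥ 40
Round 2 — Arden defaults.
  Grove: +30 → 30 < 100
  Norton: +50 → 50 < 110
  Orwell: +60 → 60 ≥ 60
Round 3 — Orwell defaults.
  Grove: +90 → 120 ≥ 100
  Ivory: +50 → 50 ≥ 30
  Larch: +40 → 40 < 100
Round 4 — Grove, Ivory default.
  Fenton: +65 → 65 ≥ 40
  Kent: +20 → 20 < 60
  Larch: +60+45 → 145 ≥ 100
Round 5 — Fenton, Larch default.
  Kent: +10 → 30 < 60
No further defaults.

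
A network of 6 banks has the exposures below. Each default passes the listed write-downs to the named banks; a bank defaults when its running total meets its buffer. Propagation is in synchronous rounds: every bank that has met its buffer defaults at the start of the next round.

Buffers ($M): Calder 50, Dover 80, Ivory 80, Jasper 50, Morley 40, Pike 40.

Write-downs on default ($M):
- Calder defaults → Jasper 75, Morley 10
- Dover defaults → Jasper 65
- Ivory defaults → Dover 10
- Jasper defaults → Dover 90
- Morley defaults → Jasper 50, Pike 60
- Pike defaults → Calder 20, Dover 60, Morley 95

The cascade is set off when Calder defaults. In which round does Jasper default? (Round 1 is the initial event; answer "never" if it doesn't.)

Round 1 — Calder defaults (initial).
  Jasper: +75 → 75 ≥ 50
  Morley: +10 → 10 < 40
Round 2 — Jasper defaults.
  Dover: +90 → 90 ≥ 80
Round 3 — Dover defaults.
No further defaults.

2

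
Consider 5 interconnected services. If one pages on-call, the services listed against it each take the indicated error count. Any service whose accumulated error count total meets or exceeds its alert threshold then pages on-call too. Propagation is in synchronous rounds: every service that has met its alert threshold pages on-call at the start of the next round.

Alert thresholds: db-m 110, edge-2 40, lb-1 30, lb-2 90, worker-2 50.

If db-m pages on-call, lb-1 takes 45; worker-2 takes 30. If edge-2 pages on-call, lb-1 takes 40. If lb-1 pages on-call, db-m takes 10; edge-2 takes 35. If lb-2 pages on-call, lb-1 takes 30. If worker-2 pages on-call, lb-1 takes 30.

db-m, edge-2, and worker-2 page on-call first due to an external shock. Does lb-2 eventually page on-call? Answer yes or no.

no

Round 1 — db-m, edge-2, worker-2 page on-call (initial).
  lb-1: +45+40+30 → 115 ≥ 30
Round 2 — lb-1 pages on-call.
No further pages.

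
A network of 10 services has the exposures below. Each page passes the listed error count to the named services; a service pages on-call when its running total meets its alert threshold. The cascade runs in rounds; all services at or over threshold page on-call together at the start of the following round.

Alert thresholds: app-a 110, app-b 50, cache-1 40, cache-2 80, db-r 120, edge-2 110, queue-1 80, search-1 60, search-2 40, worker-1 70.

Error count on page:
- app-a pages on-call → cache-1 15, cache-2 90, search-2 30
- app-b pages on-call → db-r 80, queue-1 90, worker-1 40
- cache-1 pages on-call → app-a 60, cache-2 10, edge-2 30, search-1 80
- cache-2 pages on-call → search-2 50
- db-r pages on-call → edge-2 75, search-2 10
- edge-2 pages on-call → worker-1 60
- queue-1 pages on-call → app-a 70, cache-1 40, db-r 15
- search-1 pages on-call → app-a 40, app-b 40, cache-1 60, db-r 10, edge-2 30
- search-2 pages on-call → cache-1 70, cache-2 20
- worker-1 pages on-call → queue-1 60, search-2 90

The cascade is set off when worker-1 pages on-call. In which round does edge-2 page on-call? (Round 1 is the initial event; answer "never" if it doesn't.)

Round 1 — worker-1 pages on-call (initial).
  queue-1: +60 → 60 < 80
  search-2: +90 → 90 ≥ 40
Round 2 — search-2 pages on-call.
  cache-1: +70 → 70 ≥ 40
  cache-2: +20 → 20 < 80
Round 3 — cache-1 pages on-call.
  app-a: +60 → 60 < 110
  cache-2: +10 → 30 < 80
  edge-2: +30 → 30 < 110
  search-1: +80 → 80 ≥ 60
Round 4 — search-1 pages on-call.
  app-a: +40 → 100 < 110
  app-b: +40 → 40 < 50
  db-r: +10 → 10 < 120
  edge-2: +30 → 60 < 110
No further pages.

never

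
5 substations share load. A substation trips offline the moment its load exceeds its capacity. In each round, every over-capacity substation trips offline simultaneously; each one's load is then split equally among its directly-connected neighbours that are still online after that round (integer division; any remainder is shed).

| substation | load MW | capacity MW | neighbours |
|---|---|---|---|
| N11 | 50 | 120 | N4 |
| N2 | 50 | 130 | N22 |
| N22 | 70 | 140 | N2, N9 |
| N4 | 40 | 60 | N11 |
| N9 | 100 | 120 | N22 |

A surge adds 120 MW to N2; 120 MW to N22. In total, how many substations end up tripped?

3

Round 1 — N2 at 170 > 130; N22 at 190 > 140. N2, N22 trip offline.
  N2 sheds 170 MW: no online neighbours, lost.
  N22 sheds 190 MW to N9: 190 each.
    N9: 100+190 = 290 > 120
Round 2 — N9 trips offline.
  N9 sheds 290 MW: no online neighbours, lost.
No further trips.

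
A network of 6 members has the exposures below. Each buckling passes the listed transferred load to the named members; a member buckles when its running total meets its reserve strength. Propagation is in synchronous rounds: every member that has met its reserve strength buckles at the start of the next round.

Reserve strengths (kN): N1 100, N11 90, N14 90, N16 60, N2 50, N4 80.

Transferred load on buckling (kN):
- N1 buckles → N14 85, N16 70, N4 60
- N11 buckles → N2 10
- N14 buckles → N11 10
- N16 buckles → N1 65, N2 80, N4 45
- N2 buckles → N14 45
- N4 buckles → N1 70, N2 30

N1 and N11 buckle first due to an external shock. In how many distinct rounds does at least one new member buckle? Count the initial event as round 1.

Round 1 — N1, N11 buckle (initial).
  N14: +85 → 85 < 90
  N16: +70 → 70 ≥ 60
  N2: +10 → 10 < 50
  N4: +60 → 60 < 80
Round 2 — N16 buckles.
  N2: +80 → 90 ≥ 50
  N4: +45 → 105 ≥ 80
Round 3 — N2, N4 buckle.
  N14: +45 → 130 ≥ 90
Round 4 — N14 buckles.
No further bucklings.

4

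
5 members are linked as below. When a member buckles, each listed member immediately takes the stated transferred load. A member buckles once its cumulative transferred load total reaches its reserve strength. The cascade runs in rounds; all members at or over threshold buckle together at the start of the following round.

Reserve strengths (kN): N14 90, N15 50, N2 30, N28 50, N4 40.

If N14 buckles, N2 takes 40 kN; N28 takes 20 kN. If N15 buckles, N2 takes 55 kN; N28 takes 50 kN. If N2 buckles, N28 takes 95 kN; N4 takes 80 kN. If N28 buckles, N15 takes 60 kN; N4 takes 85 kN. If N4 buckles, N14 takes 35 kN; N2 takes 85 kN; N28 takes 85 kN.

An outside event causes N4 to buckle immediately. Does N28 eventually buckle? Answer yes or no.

yes

Round 1 — N4 buckles (initial).
  N14: +35 → 35 < 90
  N2: +85 → 85 ≥ 30
  N28: +85 → 85 ≥ 50
Round 2 — N2, N28 buckle.
  N15: +60 → 60 ≥ 50
Round 3 — N15 buckles.
No further bucklings.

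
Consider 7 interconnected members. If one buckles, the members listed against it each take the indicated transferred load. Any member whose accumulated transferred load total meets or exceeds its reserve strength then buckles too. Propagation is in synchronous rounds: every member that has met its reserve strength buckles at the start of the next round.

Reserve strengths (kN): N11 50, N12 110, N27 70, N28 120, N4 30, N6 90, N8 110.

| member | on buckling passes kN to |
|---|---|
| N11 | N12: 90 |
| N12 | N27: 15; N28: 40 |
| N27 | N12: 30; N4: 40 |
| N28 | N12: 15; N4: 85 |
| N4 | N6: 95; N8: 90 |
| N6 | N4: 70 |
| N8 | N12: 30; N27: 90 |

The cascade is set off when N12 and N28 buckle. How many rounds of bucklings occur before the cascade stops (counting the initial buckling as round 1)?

Round 1 — N12, N28 buckle (initial).
  N27: +15 → 15 < 70
  N4: +85 → 85 ≥ 30
Round 2 — N4 buckles.
  N6: +95 → 95 ≥ 90
  N8: +90 → 90 < 110
Round 3 — N6 buckles.
No further bucklings.

3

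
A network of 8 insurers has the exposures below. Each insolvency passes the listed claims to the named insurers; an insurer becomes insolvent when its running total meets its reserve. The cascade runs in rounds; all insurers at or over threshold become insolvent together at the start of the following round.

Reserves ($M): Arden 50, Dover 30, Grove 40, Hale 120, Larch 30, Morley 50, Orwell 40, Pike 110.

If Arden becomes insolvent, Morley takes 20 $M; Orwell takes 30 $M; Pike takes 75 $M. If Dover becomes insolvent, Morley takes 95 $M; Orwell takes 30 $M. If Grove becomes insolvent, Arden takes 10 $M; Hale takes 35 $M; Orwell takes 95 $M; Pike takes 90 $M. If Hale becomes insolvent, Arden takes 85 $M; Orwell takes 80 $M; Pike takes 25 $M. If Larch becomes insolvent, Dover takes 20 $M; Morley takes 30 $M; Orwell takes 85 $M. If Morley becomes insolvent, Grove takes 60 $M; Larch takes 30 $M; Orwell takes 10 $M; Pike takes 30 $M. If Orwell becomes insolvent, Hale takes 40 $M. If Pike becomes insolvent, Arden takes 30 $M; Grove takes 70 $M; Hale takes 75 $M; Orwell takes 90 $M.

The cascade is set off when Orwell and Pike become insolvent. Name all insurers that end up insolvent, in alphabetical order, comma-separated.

Round 1 — Orwell, Pike become insolvent (initial).
  Arden: +30 → 30 < 50
  Grove: +70 → 70 ≥ 40
  Hale: +40+75 → 115 < 120
Round 2 — Grove becomes insolvent.
  Arden: +10 → 40 < 50
  Hale: +35 → 150 ≥ 120
Round 3 — Hale becomes insolvent.
  Arden: +85 → 125 ≥ 50
Round 4 — Arden becomes insolvent.
  Morley: +20 → 20 < 50
No further insolvencies.

Arden, Grove, Hale, Orwell, Pike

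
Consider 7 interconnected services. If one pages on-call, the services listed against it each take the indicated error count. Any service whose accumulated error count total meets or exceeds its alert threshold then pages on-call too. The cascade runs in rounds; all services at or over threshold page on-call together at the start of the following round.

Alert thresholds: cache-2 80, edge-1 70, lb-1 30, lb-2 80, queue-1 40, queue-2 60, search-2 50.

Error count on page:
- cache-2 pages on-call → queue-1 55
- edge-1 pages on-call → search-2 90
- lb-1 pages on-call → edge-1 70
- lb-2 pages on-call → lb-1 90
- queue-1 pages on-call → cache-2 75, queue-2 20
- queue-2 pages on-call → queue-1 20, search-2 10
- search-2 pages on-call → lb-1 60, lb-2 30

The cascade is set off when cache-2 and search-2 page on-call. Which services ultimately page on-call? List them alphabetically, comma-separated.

Round 1 — cache-2, search-2 page on-call (initial).
  lb-1: +60 → 60 ≥ 30
  lb-2: +30 → 30 < 80
  queue-1: +55 → 55 ≥ 40
Round 2 — lb-1, queue-1 page on-call.
  edge-1: +70 → 70 ≥ 70
  queue-2: +20 → 20 < 60
Round 3 — edge-1 pages on-call.
No further pages.

cache-2, edge-1, lb-1, queue-1, search-2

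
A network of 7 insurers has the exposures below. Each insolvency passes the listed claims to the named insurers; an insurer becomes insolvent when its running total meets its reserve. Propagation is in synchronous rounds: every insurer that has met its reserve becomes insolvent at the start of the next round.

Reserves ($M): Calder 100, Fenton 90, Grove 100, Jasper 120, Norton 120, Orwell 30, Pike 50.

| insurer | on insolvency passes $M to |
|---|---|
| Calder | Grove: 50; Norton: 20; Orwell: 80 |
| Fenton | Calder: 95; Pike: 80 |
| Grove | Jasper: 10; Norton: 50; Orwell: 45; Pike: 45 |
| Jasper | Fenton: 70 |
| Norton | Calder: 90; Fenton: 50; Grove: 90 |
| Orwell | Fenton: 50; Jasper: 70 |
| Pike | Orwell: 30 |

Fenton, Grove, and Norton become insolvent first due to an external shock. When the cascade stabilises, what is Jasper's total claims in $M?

Round 1 — Fenton, Grove, Norton become insolvent (initial).
  Calder: +95+90 → 185 ≥ 100
  Jasper: +10 → 10 < 120
  Orwell: +45 → 45 ≥ 30
  Pike: +80+45 → 125 ≥ 50
Round 2 — Calder, Orwell, Pike become insolvent.
  Jasper: +70 → 80 < 120
No further insolvencies.

80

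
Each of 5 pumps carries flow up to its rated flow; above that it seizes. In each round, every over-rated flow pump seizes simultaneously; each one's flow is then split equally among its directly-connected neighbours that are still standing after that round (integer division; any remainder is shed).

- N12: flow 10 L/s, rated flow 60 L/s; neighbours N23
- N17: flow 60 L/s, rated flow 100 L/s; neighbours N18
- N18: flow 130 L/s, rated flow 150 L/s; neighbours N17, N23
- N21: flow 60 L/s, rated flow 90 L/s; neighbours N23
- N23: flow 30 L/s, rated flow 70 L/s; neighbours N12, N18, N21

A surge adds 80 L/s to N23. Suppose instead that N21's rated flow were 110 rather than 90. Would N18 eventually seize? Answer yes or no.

yes

With N21's rated flow at 110:
Round 1 — N23 at 110 > 70. N23 seizes.
  N23 sheds 110 L/s to N12, N18, N21: 36 each (2 lost).
    N12: 10+36 = 46 ≤ 60
    N18: 130+36 = 166 > 150
    N21: 60+36 = 96 ≤ 110
Round 2 — N18 seizes.
  N18 sheds 166 L/s to N17: 166 each.
    N17: 60+166 = 226 > 100
Round 3 — N17 seizes.
  N17 sheds 226 L/s: no online neighbours, lost.
No further seizures.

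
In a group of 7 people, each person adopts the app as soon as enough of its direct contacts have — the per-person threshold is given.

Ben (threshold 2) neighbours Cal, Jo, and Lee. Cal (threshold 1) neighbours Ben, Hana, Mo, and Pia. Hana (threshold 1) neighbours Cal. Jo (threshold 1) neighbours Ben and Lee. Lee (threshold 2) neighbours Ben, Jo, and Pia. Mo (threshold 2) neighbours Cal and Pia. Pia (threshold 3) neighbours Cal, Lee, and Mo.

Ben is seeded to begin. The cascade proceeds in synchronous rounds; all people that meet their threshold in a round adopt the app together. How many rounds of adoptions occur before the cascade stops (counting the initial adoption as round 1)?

3

Round 1 — Ben adopts the app (initial).
Round 2 — checking thresholds:
  Cal: 1 of 4 neighbours ≥ 1, adopts the app.
  Jo: 1 of 2 neighbours ≥ 1, adopts the app.
  Lee: 1 of 3 neighbours < 2, holds.
Round 3 — checking thresholds:
  Hana: 1 of 1 neighbours ≥ 1, adopts the app.
  Lee: 2 of 3 neighbours ≥ 2, adopts the app.
  Mo: 1 of 2 neighbours < 2, holds.
  Pia: 1 of 3 neighbours < 3, holds.
Round 4 — no new adoptions; cascade stops.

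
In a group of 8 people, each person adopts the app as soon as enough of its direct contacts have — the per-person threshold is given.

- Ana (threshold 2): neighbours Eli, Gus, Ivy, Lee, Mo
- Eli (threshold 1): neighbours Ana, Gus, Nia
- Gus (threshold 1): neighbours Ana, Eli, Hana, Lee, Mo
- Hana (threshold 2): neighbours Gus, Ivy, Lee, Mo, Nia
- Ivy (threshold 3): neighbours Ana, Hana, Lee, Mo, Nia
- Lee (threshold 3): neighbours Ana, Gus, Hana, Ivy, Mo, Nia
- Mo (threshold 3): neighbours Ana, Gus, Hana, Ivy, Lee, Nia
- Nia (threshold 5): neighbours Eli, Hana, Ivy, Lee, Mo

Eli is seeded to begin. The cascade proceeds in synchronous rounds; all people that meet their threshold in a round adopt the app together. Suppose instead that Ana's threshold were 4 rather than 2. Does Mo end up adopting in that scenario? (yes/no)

no

With Ana's threshold at 4:
Round 1 — Eli adopts the app (initial).
Round 2 — checking thresholds:
  Ana: 1 of 5 neighbours < 4, below threshold.
  Gus: 1 of 5 neighbours ≥ 1, adopts the app.
  Nia: 1 of 5 neighbours < 5, below threshold.
Round 3 — no new adoptions; cascade stops.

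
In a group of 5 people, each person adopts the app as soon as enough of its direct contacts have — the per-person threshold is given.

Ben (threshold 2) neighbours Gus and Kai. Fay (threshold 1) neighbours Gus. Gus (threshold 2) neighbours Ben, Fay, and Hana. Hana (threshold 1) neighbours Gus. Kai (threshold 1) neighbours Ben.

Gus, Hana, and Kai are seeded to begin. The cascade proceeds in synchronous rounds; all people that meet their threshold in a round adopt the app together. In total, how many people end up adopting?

Round 1 — Gus, Hana, Kai adopt the app (initial).
Round 2 — checking thresholds:
  Ben: 2 of 2 neighbours ≥ 2, adopts the app.
  Fay: 1 of 1 neighbours ≥ 1, adopts the app.
Round 3 — no new adoptions; cascade stops.

5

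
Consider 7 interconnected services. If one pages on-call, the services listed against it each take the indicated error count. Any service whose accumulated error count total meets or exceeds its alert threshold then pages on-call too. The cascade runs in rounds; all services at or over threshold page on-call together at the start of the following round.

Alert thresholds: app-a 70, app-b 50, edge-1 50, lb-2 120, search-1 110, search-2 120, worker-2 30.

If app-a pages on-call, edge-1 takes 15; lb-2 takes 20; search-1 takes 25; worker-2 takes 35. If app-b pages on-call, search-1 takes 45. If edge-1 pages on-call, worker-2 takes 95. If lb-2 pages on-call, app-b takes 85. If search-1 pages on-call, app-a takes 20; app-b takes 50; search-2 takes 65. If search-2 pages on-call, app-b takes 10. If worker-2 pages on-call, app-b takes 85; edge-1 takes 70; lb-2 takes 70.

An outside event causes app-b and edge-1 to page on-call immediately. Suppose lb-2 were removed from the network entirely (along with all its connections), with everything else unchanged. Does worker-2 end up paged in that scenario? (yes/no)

yes

With lb-2 removed:
Round 1 — app-b, edge-1 page on-call (initial).
  search-1: +45 → 45 < 110
  worker-2: +95 → 95 ≥ 30
Round 2 — worker-2 pages on-call.
No further pages.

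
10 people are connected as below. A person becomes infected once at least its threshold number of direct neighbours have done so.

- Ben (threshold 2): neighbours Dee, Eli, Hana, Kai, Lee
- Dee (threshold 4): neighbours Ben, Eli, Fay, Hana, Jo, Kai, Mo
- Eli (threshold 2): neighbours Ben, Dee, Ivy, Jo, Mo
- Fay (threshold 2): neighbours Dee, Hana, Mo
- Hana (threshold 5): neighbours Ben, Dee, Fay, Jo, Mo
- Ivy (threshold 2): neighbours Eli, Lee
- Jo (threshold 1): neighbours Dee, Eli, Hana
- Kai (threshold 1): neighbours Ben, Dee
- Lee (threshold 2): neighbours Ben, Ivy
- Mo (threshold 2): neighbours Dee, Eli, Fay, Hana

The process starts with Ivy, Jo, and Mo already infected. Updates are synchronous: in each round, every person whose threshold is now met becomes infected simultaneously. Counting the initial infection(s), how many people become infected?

4

Round 1 — Ivy, Jo, Mo become infected (initial).
Round 2 — checking thresholds:
  Dee: 2 of 7 neighbours < 4, holds.
  Eli: 3 of 5 neighbours ≥ 2, becomes infected.
  Fay: 1 of 3 neighbours < 2, holds.
  Hana: 2 of 5 neighbours < 5, holds.
  Lee: 1 of 2 neighbours < 2, holds.
Round 3 — no new infections; cascade stops.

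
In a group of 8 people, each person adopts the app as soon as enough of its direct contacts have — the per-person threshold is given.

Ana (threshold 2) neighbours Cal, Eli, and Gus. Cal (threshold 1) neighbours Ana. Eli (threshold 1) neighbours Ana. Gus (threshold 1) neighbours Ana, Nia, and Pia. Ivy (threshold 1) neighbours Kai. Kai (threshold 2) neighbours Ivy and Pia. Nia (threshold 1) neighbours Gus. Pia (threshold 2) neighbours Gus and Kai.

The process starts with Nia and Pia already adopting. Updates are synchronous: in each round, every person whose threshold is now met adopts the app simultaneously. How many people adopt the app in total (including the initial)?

Round 1 — Nia, Pia adopt the app (initial).
Round 2 — checking thresholds:
  Gus: 2 of 3 neighbours ≥ 1, adopts the app.
  Kai: 1 of 2 neighbours < 2, holds.
Round 3 — no new adoptions; cascade stops.

3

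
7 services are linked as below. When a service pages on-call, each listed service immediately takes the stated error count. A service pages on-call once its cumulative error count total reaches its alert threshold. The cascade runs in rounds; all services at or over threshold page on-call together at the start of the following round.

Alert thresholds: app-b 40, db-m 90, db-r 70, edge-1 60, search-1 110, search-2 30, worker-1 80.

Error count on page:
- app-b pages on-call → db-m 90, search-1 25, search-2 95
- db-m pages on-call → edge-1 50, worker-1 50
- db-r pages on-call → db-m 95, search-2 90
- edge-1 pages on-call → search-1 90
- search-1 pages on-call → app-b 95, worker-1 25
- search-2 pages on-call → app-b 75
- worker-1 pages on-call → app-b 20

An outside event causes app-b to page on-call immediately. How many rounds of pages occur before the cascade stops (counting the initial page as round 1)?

Round 1 — app-b pages on-call (initial).
  db-m: +90 → 90 ≥ 90
  search-1: +25 → 25 < 110
  search-2: +95 → 95 ≥ 30
Round 2 — db-m, search-2 page on-call.
  edge-1: +50 → 50 < 60
  worker-1: +50 → 50 < 80
No further pages.

2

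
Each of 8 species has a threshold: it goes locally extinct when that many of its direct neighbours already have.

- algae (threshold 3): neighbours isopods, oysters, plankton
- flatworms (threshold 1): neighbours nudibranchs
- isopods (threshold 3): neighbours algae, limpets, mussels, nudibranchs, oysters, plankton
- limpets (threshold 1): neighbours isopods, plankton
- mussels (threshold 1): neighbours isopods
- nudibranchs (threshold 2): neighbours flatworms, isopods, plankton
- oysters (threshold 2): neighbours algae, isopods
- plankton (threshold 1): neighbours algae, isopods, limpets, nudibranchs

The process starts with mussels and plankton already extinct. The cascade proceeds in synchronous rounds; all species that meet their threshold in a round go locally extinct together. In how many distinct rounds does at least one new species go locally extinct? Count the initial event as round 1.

Round 1 — mussels, plankton go locally extinct (initial).
Round 2 — checking thresholds:
  algae: 1 of 3 neighbours < 3, not yet.
  isopods: 2 of 6 neighbours < 3, not yet.
  limpets: 1 of 2 neighbours ≥ 1, goes locally extinct.
  nudibranchs: 1 of 3 neighbours < 2, not yet.
Round 3 — checking thresholds:
  algae: 1 of 3 neighbours < 3, not yet.
  isopods: 3 of 6 neighbours ≥ 3, goes locally extinct.
  nudibranchs: 1 of 3 neighbours < 2, not yet.
Round 4 — checking thresholds:
  algae: 2 of 3 neighbours < 3, not yet.
  nudibranchs: 2 of 3 neighbours ≥ 2, goes locally extinct.
  oysters: 1 of 2 neighbours < 2, not yet.
Round 5 — checking thresholds:
  algae: 2 of 3 neighbours < 3, not yet.
  flatworms: 1 of 1 neighbours ≥ 1, goes locally extinct.
  oysters: 1 of 2 neighbours < 2, not yet.
Round 6 — no new extinctions; cascade stops.

5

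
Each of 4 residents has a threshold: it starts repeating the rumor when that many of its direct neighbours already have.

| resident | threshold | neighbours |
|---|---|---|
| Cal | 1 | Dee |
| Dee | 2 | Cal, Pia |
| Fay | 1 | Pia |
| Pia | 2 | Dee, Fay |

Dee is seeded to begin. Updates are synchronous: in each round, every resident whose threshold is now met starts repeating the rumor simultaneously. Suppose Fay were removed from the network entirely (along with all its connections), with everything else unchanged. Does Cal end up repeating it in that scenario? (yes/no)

yes

With Fay removed:
Round 1 — Dee starts repeating the rumor (initial).
Round 2 — checking thresholds:
  Cal: 1 of 1 neighbours ≥ 1, starts repeating the rumor.
  Pia: 1 of 1 neighbours < 2, not yet.
Round 3 — no new spreads; cascade stops.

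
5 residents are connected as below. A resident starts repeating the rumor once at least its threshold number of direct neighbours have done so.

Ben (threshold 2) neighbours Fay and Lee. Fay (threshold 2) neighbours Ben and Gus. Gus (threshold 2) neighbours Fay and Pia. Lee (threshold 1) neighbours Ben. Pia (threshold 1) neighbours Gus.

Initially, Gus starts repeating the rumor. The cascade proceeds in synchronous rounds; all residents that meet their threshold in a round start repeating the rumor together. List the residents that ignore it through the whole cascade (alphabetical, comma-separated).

Ben, Fay, Lee

Round 1 — Gus starts repeating the rumor (initial).
Round 2 — checking thresholds:
  Fay: 1 of 2 neighbours < 2, holds.
  Pia: 1 of 1 neighbours ≥ 1, starts repeating the rumor.
Round 3 — no new spreads; cascade stops.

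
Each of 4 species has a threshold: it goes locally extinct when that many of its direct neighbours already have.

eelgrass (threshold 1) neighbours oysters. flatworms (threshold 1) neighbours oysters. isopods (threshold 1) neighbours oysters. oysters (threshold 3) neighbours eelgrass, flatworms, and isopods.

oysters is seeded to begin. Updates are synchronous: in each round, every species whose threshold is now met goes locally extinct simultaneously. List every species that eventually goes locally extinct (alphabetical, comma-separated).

Round 1 — oysters goes locally extinct (initial).
Round 2 — checking thresholds:
  eelgrass: 1 of 1 neighbours ≥ 1, goes locally extinct.
  flatworms: 1 of 1 neighbours ≥ 1, goes locally extinct.
  isopods: 1 of 1 neighbours ≥ 1, goes locally extinct.
Round 3 — no new extinctions; cascade stops.

eelgrass, flatworms, isopods, oysters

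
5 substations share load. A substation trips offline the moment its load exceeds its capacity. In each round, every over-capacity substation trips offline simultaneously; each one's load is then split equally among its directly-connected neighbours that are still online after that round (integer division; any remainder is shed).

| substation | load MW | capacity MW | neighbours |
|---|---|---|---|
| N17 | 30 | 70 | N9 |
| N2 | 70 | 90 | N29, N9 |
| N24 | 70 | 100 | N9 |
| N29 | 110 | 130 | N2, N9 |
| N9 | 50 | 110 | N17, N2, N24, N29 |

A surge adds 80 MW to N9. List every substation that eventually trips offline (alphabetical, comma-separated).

N2, N24, N29, N9

Round 1 — N9 at 130 > 110. N9 trips offline.
  N9 sheds 130 MW to N17, N2, N24, N29: 32 each (2 lost).
    N17: 30+32 = 62 ≤ 70
    N2: 70+32 = 102 > 90
    N24: 70+32 = 102 > 100
    N29: 110+32 = 142 > 130
Round 2 — N2, N24, N29 trip offline.
  N2 sheds 102 MW: no online neighbours, lost.
  N24 sheds 102 MW: no online neighbours, lost.
  N29 sheds 142 MW: no online neighbours, lost.
No further trips.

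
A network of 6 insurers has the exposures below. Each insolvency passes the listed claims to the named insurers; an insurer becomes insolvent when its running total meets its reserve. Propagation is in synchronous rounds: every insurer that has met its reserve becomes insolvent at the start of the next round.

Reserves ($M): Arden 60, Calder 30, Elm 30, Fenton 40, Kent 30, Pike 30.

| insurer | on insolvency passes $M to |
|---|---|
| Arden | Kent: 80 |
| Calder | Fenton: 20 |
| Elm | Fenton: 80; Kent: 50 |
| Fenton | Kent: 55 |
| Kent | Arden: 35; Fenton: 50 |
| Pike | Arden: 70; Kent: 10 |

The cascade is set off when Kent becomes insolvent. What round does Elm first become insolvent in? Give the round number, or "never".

never

Round 1 — Kent becomes insolvent (initial).
  Arden: +35 → 35 < 60
  Fenton: +50 → 50 ≥ 40
Round 2 — Fenton becomes insolvent.
No further insolvencies.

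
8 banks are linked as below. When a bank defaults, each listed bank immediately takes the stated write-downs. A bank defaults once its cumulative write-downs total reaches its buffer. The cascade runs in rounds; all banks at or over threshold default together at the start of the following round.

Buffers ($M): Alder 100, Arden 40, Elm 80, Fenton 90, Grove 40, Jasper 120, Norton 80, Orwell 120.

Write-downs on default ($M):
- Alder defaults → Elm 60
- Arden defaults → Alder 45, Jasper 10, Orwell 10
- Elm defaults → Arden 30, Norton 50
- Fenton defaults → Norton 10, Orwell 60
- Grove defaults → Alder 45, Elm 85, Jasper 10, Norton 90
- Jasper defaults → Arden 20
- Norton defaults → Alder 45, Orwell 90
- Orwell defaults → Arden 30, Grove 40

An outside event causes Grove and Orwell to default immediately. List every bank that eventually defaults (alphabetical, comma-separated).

Alder, Arden, Elm, Grove, Norton, Orwell

Round 1 — Grove, Orwell default (initial).
  Alder: +45 → 45 < 100
  Arden: +30 → 30 < 40
  Elm: +85 → 85 ≥ 80
  Jasper: +10 → 10 < 120
  Norton: +90 → 90 ≥ 80
Round 2 — Elm, Norton default.
  Alder: +45 → 90 < 100
  Arden: +30 → 60 ≥ 40
Round 3 — Arden defaults.
  Alder: +45 → 135 ≥ 100
  Jasper: +10 → 20 < 120
Round 4 — Alder defaults.
No further defaults.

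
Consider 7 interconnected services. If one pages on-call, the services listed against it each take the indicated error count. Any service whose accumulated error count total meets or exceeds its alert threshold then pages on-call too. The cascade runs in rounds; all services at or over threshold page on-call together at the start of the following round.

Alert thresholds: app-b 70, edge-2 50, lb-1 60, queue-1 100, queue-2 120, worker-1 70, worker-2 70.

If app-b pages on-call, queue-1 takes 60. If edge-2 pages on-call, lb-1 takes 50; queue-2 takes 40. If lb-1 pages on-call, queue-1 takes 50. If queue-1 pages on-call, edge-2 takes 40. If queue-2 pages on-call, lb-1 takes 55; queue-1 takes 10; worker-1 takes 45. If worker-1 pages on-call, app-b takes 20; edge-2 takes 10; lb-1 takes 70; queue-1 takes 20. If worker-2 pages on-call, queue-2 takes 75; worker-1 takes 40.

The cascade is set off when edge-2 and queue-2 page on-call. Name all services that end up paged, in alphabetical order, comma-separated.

Round 1 — edge-2, queue-2 page on-call (initial).
  lb-1: +50+55 → 105 ≥ 60
  queue-1: +10 → 10 < 100
  worker-1: +45 → 45 < 70
Round 2 — lb-1 pages on-call.
  queue-1: +50 → 60 < 100
No further pages.

edge-2, lb-1, queue-2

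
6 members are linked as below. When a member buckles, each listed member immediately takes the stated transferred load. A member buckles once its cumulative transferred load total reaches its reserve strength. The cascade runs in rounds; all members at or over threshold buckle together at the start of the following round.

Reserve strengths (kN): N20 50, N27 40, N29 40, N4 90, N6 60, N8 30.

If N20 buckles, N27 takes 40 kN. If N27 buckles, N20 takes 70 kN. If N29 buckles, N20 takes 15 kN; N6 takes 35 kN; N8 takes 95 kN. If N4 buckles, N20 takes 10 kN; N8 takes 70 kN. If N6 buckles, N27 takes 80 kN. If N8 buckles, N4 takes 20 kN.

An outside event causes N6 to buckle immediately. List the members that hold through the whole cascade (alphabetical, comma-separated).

N29, N4, N8

Round 1 — N6 buckles (initial).
  N27: +80 → 80 ≥ 40
Round 2 — N27 buckles.
  N20: +70 → 70 ≥ 50
Round 3 — N20 buckles.
No further bucklings.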